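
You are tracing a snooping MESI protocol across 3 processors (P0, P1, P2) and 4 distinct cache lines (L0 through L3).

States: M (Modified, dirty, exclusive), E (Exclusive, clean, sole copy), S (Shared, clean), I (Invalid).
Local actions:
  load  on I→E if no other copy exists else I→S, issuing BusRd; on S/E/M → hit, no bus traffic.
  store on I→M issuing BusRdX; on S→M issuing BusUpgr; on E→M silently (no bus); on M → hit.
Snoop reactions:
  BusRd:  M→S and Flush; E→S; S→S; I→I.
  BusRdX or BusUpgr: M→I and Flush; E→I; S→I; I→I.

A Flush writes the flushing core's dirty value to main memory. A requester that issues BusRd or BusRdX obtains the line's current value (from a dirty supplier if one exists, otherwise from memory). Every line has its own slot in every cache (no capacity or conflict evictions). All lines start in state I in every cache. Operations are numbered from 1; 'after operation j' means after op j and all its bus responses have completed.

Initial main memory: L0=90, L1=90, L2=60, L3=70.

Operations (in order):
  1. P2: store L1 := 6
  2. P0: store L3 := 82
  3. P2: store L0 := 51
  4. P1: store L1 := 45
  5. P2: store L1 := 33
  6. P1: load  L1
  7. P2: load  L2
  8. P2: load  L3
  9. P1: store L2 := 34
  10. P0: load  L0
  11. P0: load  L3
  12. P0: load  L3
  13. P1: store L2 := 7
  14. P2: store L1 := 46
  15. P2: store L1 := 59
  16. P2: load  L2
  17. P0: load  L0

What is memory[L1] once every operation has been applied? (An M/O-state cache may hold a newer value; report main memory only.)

1. P2: store L1 := 6  bus=[BusRdX]  L1: P0=I P1=I P2=M  mem[L1]=90
2. P0: store L3 := 82  bus=[BusRdX]  L3: P0=M P1=I P2=I  mem[L3]=70
3. P2: store L0 := 51  bus=[BusRdX]  L0: P0=I P1=I P2=M  mem[L0]=90
4. P1: store L1 := 45  bus=[BusRdX,Flush]  L1: P0=I P1=M P2=I  mem[L1]=6
5. P2: store L1 := 33  bus=[BusRdX,Flush]  L1: P0=I P1=I P2=M  mem[L1]=45
6. P1: load  L1  bus=[BusRd,Flush]  L1: P0=I P1=S P2=S  mem[L1]=33
7. P2: load  L2  bus=[BusRd]  L2: P0=I P1=I P2=E  mem[L2]=60
8. P2: load  L3  bus=[BusRd,Flush]  L3: P0=S P1=I P2=S  mem[L3]=82
9. P1: store L2 := 34  bus=[BusRdX]  L2: P0=I P1=M P2=I  mem[L2]=60
10. P0: load  L0  bus=[BusRd,Flush]  L0: P0=S P1=I P2=S  mem[L0]=51
11. P0: load  L3  bus=[-]  L3: P0=S P1=I P2=S  mem[L3]=82
12. P0: load  L3  bus=[-]  L3: P0=S P1=I P2=S  mem[L3]=82
13. P1: store L2 := 7  bus=[-]  L2: P0=I P1=M P2=I  mem[L2]=60
14. P2: store L1 := 46  bus=[BusUpgr]  L1: P0=I P1=I P2=M  mem[L1]=33
15. P2: store L1 := 59  bus=[-]  L1: P0=I P1=I P2=M  mem[L1]=33
16. P2: load  L2  bus=[BusRd,Flush]  L2: P0=I P1=S P2=S  mem[L2]=7
17. P0: load  L0  bus=[-]  L0: P0=S P1=I P2=S  mem[L0]=51

memory[L1] = 33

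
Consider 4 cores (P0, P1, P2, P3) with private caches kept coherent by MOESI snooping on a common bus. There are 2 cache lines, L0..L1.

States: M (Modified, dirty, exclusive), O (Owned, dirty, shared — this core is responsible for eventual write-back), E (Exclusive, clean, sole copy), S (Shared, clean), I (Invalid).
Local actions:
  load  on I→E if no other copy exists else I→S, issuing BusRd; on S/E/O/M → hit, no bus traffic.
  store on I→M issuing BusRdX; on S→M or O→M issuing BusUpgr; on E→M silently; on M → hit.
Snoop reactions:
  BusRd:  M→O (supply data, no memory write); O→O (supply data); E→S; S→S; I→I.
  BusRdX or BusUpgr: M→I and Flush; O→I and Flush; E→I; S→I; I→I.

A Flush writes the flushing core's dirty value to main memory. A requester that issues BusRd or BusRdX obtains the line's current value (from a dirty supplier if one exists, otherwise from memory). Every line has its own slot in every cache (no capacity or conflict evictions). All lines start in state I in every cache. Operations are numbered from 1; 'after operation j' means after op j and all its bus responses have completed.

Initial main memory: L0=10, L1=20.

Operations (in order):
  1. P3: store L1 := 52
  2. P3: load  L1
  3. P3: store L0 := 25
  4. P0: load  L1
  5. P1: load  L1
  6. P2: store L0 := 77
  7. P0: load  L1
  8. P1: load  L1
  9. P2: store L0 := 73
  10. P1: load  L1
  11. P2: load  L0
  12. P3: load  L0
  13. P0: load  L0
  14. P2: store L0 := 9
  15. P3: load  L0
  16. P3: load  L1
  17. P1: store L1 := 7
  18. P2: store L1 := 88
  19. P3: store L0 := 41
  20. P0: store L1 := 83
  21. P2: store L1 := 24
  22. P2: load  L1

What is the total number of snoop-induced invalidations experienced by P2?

invalidations = 2

1. P3: store L1 := 52  bus=[BusRdX]  L1: P0=I P1=I P2=I P3=M  mem[L1]=20
2. P3: load  L1  bus=[-]  L1: P0=I P1=I P2=I P3=M  mem[L1]=20
3. P3: store L0 := 25  bus=[BusRdX]  L0: P0=I P1=I P2=I P3=M  mem[L0]=10
4. P0: load  L1  bus=[BusRd]  L1: P0=S P1=I P2=I P3=O  mem[L1]=20
5. P1: load  L1  bus=[BusRd]  L1: P0=S P1=S P2=I P3=O  mem[L1]=20
6. P2: store L0 := 77  bus=[BusRdX,Flush]  L0: P0=I P1=I P2=M P3=I  mem[L0]=25
7. P0: load  L1  bus=[-]  L1: P0=S P1=S P2=I P3=O  mem[L1]=20
8. P1: load  L1  bus=[-]  L1: P0=S P1=S P2=I P3=O  mem[L1]=20
9. P2: store L0 := 73  bus=[-]  L0: P0=I P1=I P2=M P3=I  mem[L0]=25
10. P1: load  L1  bus=[-]  L1: P0=S P1=S P2=I P3=O  mem[L1]=20
11. P2: load  L0  bus=[-]  L0: P0=I P1=I P2=M P3=I  mem[L0]=25
12. P3: load  L0  bus=[BusRd]  L0: P0=I P1=I P2=O P3=S  mem[L0]=25
13. P0: load  L0  bus=[BusRd]  L0: P0=S P1=I P2=O P3=S  mem[L0]=25
14. P2: store L0 := 9  bus=[BusUpgr]  L0: P0=I P1=I P2=M P3=I  mem[L0]=25
15. P3: load  L0  bus=[BusRd]  L0: P0=I P1=I P2=O P3=S  mem[L0]=25
16. P3: load  L1  bus=[-]  L1: P0=S P1=S P2=I P3=O  mem[L1]=20
17. P1: store L1 := 7  bus=[BusUpgr,Flush]  L1: P0=I P1=M P2=I P3=I  mem[L1]=52
18. P2: store L1 := 88  bus=[BusRdX,Flush]  L1: P0=I P1=I P2=M P3=I  mem[L1]=7
19. P3: store L0 := 41  bus=[BusUpgr,Flush]  L0: P0=I P1=I P2=I P3=M  mem[L0]=9
20. P0: store L1 := 83  bus=[BusRdX,Flush]  L1: P0=M P1=I P2=I P3=I  mem[L1]=88
21. P2: store L1 := 24  bus=[BusRdX,Flush]  L1: P0=I P1=I P2=M P3=I  mem[L1]=83
22. P2: load  L1  bus=[-]  L1: P0=I P1=I P2=M P3=I  mem[L1]=83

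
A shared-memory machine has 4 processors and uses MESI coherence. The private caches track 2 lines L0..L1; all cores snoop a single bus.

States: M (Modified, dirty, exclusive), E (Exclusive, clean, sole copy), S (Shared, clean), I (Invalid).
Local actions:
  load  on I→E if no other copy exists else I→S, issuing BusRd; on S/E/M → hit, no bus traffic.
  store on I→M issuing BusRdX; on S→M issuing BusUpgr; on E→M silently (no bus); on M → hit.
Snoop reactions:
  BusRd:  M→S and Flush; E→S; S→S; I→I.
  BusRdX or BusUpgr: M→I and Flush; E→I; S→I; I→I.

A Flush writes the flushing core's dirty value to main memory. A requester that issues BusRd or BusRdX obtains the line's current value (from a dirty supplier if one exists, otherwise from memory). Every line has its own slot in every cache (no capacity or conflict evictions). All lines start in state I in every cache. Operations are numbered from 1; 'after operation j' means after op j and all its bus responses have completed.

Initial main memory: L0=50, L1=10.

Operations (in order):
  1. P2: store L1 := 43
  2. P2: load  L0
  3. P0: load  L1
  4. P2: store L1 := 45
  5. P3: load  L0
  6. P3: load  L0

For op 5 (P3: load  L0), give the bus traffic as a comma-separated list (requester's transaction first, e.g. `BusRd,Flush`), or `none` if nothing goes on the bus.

bus = BusRd

step 1: P2: store L1 := 43  ⟶  IIMI  (L1)  txn=BusRdX  M[L1]=10
step 2: P2: load  L0  ⟶  IIEI  (L0)  txn=BusRd  M[L0]=50
step 3: P0: load  L1  ⟶  SISI  (L1)  txn=BusRd+Flush  M[L1]=43
step 4: P2: store L1 := 45  ⟶  IIMI  (L1)  txn=BusUpgr  M[L1]=43
step 5: P3: load  L0  ⟶  IISS  (L0)  txn=BusRd  M[L0]=50
step 6: P3: load  L0  ⟶  IISS  (L0)  txn=∅  M[L0]=50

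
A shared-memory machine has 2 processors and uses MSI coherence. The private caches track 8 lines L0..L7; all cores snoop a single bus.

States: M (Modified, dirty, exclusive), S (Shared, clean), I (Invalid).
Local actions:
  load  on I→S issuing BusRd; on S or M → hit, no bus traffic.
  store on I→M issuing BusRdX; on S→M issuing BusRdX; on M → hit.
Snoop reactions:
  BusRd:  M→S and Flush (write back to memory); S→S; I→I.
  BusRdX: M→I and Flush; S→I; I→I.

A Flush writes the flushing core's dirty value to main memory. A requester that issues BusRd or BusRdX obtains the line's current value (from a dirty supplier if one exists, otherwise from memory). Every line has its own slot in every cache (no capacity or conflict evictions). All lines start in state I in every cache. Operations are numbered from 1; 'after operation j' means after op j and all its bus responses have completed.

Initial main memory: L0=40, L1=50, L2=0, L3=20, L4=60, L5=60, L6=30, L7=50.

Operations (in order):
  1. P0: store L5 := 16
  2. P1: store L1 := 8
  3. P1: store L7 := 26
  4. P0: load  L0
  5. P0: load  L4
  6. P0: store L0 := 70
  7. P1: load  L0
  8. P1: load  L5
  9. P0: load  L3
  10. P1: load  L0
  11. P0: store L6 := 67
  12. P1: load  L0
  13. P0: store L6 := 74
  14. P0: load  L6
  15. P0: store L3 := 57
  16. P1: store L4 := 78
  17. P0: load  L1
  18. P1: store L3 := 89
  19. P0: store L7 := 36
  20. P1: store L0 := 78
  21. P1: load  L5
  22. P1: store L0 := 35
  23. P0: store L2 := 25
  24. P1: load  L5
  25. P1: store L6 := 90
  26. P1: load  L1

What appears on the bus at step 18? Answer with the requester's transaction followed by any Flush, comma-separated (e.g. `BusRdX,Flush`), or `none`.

bus = BusRdX,Flush

  op1 P0: store L5 := 16 → M/I on L5; bus BusRdX; mem=60
  op2 P1: store L1 := 8 → I/M on L1; bus BusRdX; mem=50
  op3 P1: store L7 := 26 → I/M on L7; bus BusRdX; mem=50
  op4 P0: load  L0 → S/I on L0; bus BusRd; mem=40
  op5 P0: load  L4 → S/I on L4; bus BusRd; mem=60
  op6 P0: store L0 := 70 → M/I on L0; bus BusRdX; mem=40
  op7 P1: load  L0 → S/S on L0; bus BusRd Flush; mem=70
  op8 P1: load  L5 → S/S on L5; bus BusRd Flush; mem=16
  op9 P0: load  L3 → S/I on L3; bus BusRd; mem=20
  op10 P1: load  L0 → S/S on L0; bus (none); mem=70
  op11 P0: store L6 := 67 → M/I on L6; bus BusRdX; mem=30
  op12 P1: load  L0 → S/S on L0; bus (none); mem=70
  op13 P0: store L6 := 74 → M/I on L6; bus (none); mem=30
  op14 P0: load  L6 → M/I on L6; bus (none); mem=30
  op15 P0: store L3 := 57 → M/I on L3; bus BusRdX; mem=20
  op16 P1: store L4 := 78 → I/M on L4; bus BusRdX; mem=60
  op17 P0: load  L1 → S/S on L1; bus BusRd Flush; mem=8
  op18 P1: store L3 := 89 → I/M on L3; bus BusRdX Flush; mem=57
  op19 P0: store L7 := 36 → M/I on L7; bus BusRdX Flush; mem=26
  op20 P1: store L0 := 78 → I/M on L0; bus BusRdX; mem=70
  op21 P1: load  L5 → S/S on L5; bus (none); mem=16
  op22 P1: store L0 := 35 → I/M on L0; bus (none); mem=70
  op23 P0: store L2 := 25 → M/I on L2; bus BusRdX; mem=0
  op24 P1: load  L5 → S/S on L5; bus (none); mem=16
  op25 P1: store L6 := 90 → I/M on L6; bus BusRdX Flush; mem=74
  op26 P1: load  L1 → S/S on L1; bus (none); mem=8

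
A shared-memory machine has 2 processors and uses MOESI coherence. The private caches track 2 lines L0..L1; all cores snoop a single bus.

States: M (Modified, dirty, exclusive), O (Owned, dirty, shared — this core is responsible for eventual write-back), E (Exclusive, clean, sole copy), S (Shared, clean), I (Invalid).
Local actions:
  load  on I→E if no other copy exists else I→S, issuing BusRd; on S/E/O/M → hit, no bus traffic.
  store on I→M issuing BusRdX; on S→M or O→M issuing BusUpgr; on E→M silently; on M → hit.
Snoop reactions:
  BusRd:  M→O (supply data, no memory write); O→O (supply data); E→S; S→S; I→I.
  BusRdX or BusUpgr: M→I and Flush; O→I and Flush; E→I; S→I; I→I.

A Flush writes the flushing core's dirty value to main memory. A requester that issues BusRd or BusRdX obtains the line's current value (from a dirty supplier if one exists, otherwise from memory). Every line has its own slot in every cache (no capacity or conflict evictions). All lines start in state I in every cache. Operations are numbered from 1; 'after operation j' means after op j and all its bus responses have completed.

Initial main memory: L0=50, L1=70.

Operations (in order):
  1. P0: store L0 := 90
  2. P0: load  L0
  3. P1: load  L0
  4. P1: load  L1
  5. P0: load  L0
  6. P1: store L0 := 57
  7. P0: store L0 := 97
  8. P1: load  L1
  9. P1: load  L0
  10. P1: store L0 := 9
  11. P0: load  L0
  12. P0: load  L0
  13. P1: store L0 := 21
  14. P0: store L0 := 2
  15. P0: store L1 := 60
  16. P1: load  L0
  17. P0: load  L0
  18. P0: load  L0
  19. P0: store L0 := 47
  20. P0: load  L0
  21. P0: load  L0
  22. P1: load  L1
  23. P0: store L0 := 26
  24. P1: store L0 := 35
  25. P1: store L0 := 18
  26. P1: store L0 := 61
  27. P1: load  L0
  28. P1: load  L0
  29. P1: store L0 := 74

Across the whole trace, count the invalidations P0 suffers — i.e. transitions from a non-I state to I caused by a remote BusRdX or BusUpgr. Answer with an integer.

[1] P0: store L0 := 90 | P0:M(90), P1:I | bus: BusRdX
[2] P0: load  L0 | P0:M(90), P1:I | bus: none
[3] P1: load  L0 | P0:O(90), P1:S(90) | bus: BusRd
[4] P1: load  L1 | P0:I, P1:E(70) | bus: BusRd
[5] P0: load  L0 | P0:O(90), P1:S(90) | bus: none
[6] P1: store L0 := 57 | P0:I, P1:M(57) | bus: BusUpgr,Flush
[7] P0: store L0 := 97 | P0:M(97), P1:I | bus: BusRdX,Flush
[8] P1: load  L1 | P0:I, P1:E(70) | bus: none
[9] P1: load  L0 | P0:O(97), P1:S(97) | bus: BusRd
[10] P1: store L0 := 9 | P0:I, P1:M(9) | bus: BusUpgr,Flush
[11] P0: load  L0 | P0:S(9), P1:O(9) | bus: BusRd
[12] P0: load  L0 | P0:S(9), P1:O(9) | bus: none
[13] P1: store L0 := 21 | P0:I, P1:M(21) | bus: BusUpgr
[14] P0: store L0 := 2 | P0:M(2), P1:I | bus: BusRdX,Flush
[15] P0: store L1 := 60 | P0:M(60), P1:I | bus: BusRdX
[16] P1: load  L0 | P0:O(2), P1:S(2) | bus: BusRd
[17] P0: load  L0 | P0:O(2), P1:S(2) | bus: none
[18] P0: load  L0 | P0:O(2), P1:S(2) | bus: none
[19] P0: store L0 := 47 | P0:M(47), P1:I | bus: BusUpgr
[20] P0: load  L0 | P0:M(47), P1:I | bus: none
[21] P0: load  L0 | P0:M(47), P1:I | bus: none
[22] P1: load  L1 | P0:O(60), P1:S(60) | bus: BusRd
[23] P0: store L0 := 26 | P0:M(26), P1:I | bus: none
[24] P1: store L0 := 35 | P0:I, P1:M(35) | bus: BusRdX,Flush
[25] P1: store L0 := 18 | P0:I, P1:M(18) | bus: none
[26] P1: store L0 := 61 | P0:I, P1:M(61) | bus: none
[27] P1: load  L0 | P0:I, P1:M(61) | bus: none
[28] P1: load  L0 | P0:I, P1:M(61) | bus: none
[29] P1: store L0 := 74 | P0:I, P1:M(74) | bus: none

invalidations = 4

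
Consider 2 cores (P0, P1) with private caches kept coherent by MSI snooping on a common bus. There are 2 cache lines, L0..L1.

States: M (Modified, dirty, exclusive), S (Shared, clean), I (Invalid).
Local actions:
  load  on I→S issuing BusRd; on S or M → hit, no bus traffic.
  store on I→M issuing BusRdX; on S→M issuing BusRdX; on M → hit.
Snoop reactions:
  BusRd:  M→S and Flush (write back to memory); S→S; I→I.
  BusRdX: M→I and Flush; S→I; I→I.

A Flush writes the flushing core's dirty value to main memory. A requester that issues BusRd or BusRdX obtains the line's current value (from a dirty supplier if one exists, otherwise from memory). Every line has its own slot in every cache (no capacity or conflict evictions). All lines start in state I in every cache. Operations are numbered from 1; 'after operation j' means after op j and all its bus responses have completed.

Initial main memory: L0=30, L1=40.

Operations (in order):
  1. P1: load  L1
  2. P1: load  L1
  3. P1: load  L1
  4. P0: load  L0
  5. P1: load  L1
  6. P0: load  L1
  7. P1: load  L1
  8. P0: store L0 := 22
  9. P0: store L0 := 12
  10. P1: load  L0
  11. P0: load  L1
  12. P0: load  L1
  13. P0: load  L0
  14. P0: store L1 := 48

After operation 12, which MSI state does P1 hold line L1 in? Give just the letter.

state = S

step 1: P1: load  L1  ⟶  IS  (L1)  txn=BusRd  M[L1]=40
step 2: P1: load  L1  ⟶  IS  (L1)  txn=∅  M[L1]=40
step 3: P1: load  L1  ⟶  IS  (L1)  txn=∅  M[L1]=40
step 4: P0: load  L0  ⟶  SI  (L0)  txn=BusRd  M[L0]=30
step 5: P1: load  L1  ⟶  IS  (L1)  txn=∅  M[L1]=40
step 6: P0: load  L1  ⟶  SS  (L1)  txn=BusRd  M[L1]=40
step 7: P1: load  L1  ⟶  SS  (L1)  txn=∅  M[L1]=40
step 8: P0: store L0 := 22  ⟶  MI  (L0)  txn=BusRdX  M[L0]=30
step 9: P0: store L0 := 12  ⟶  MI  (L0)  txn=∅  M[L0]=30
step 10: P1: load  L0  ⟶  SS  (L0)  txn=BusRd+Flush  M[L0]=12
step 11: P0: load  L1  ⟶  SS  (L1)  txn=∅  M[L1]=40
step 12: P0: load  L1  ⟶  SS  (L1)  txn=∅  M[L1]=40
step 13: P0: load  L0  ⟶  SS  (L0)  txn=∅  M[L0]=12
step 14: P0: store L1 := 48  ⟶  MI  (L1)  txn=BusRdX  M[L1]=40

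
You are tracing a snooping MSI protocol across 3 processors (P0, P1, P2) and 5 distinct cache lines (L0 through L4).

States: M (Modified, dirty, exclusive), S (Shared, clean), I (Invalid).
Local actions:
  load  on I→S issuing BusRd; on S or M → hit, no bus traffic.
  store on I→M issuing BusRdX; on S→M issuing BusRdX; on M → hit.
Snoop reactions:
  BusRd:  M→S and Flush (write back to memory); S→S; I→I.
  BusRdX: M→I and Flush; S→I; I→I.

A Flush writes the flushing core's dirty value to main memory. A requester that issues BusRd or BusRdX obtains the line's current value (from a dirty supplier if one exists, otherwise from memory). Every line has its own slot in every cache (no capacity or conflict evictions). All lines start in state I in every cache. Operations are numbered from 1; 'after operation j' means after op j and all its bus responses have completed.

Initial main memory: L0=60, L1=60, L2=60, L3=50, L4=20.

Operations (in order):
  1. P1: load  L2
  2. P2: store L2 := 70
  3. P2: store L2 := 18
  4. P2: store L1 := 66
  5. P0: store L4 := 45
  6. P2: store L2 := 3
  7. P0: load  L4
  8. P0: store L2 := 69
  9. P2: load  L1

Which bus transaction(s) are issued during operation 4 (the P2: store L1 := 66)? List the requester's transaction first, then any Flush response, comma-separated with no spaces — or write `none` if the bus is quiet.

bus = BusRdX

[1] P1: load  L2 | P0:I, P1:S(60), P2:I | bus: BusRd
[2] P2: store L2 := 70 | P0:I, P1:I, P2:M(70) | bus: BusRdX
[3] P2: store L2 := 18 | P0:I, P1:I, P2:M(18) | bus: none
[4] P2: store L1 := 66 | P0:I, P1:I, P2:M(66) | bus: BusRdX
[5] P0: store L4 := 45 | P0:M(45), P1:I, P2:I | bus: BusRdX
[6] P2: store L2 := 3 | P0:I, P1:I, P2:M(3) | bus: none
[7] P0: load  L4 | P0:M(45), P1:I, P2:I | bus: none
[8] P0: store L2 := 69 | P0:M(69), P1:I, P2:I | bus: BusRdX,Flush
[9] P2: load  L1 | P0:I, P1:I, P2:M(66) | bus: none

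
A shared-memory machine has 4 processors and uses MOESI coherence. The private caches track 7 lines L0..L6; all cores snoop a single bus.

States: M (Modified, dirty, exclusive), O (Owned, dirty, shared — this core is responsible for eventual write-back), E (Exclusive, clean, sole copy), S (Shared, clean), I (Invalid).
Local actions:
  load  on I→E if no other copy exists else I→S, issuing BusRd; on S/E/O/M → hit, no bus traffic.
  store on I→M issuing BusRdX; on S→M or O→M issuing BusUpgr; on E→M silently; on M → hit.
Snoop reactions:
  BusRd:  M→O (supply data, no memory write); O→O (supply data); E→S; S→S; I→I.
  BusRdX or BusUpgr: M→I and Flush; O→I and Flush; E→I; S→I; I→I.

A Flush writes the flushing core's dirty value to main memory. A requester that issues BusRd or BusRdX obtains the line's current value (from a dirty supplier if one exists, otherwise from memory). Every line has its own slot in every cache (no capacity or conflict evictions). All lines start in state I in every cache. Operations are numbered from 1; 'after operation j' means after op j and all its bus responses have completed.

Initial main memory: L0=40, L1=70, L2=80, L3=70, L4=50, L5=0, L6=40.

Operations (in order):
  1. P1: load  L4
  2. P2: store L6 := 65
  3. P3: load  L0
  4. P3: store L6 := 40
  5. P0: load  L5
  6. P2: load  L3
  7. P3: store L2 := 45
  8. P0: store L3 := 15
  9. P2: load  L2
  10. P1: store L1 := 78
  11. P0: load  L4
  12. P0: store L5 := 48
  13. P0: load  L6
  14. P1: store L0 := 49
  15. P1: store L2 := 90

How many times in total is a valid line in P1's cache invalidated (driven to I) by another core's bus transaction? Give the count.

invalidations = 0

1. P1: load  L4  bus=[BusRd]  L4: P0=I P1=E P2=I P3=I  mem[L4]=50
2. P2: store L6 := 65  bus=[BusRdX]  L6: P0=I P1=I P2=M P3=I  mem[L6]=40
3. P3: load  L0  bus=[BusRd]  L0: P0=I P1=I P2=I P3=E  mem[L0]=40
4. P3: store L6 := 40  bus=[BusRdX,Flush]  L6: P0=I P1=I P2=I P3=M  mem[L6]=65
5. P0: load  L5  bus=[BusRd]  L5: P0=E P1=I P2=I P3=I  mem[L5]=0
6. P2: load  L3  bus=[BusRd]  L3: P0=I P1=I P2=E P3=I  mem[L3]=70
7. P3: store L2 := 45  bus=[BusRdX]  L2: P0=I P1=I P2=I P3=M  mem[L2]=80
8. P0: store L3 := 15  bus=[BusRdX]  L3: P0=M P1=I P2=I P3=I  mem[L3]=70
9. P2: load  L2  bus=[BusRd]  L2: P0=I P1=I P2=S P3=O  mem[L2]=80
10. P1: store L1 := 78  bus=[BusRdX]  L1: P0=I P1=M P2=I P3=I  mem[L1]=70
11. P0: load  L4  bus=[BusRd]  L4: P0=S P1=S P2=I P3=I  mem[L4]=50
12. P0: store L5 := 48  bus=[-]  L5: P0=M P1=I P2=I P3=I  mem[L5]=0
13. P0: load  L6  bus=[BusRd]  L6: P0=S P1=I P2=I P3=O  mem[L6]=65
14. P1: store L0 := 49  bus=[BusRdX]  L0: P0=I P1=M P2=I P3=I  mem[L0]=40
15. P1: store L2 := 90  bus=[BusRdX,Flush]  L2: P0=I P1=M P2=I P3=I  mem[L2]=45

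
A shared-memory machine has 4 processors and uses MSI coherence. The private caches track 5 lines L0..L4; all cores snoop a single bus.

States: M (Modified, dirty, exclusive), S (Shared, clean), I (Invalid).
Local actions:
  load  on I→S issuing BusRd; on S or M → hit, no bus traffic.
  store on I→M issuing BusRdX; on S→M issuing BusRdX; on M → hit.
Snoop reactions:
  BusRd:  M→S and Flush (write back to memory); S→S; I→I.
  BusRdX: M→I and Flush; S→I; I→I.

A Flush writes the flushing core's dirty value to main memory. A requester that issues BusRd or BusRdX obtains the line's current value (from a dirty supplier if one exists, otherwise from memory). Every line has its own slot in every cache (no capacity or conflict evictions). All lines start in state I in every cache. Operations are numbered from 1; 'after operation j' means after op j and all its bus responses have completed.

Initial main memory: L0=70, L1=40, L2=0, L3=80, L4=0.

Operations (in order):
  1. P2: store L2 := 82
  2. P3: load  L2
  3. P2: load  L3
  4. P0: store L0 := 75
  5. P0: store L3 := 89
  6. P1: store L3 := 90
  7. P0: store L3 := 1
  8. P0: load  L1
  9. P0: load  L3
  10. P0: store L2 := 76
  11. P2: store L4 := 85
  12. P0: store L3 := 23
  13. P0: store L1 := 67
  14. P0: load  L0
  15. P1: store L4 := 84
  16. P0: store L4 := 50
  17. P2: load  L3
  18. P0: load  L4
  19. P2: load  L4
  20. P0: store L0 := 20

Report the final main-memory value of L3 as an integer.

memory[L3] = 23

1. P2: store L2 := 82  bus=[BusRdX]  L2: P0=I P1=I P2=M P3=I  mem[L2]=0
2. P3: load  L2  bus=[BusRd,Flush]  L2: P0=I P1=I P2=S P3=S  mem[L2]=82
3. P2: load  L3  bus=[BusRd]  L3: P0=I P1=I P2=S P3=I  mem[L3]=80
4. P0: store L0 := 75  bus=[BusRdX]  L0: P0=M P1=I P2=I P3=I  mem[L0]=70
5. P0: store L3 := 89  bus=[BusRdX]  L3: P0=M P1=I P2=I P3=I  mem[L3]=80
6. P1: store L3 := 90  bus=[BusRdX,Flush]  L3: P0=I P1=M P2=I P3=I  mem[L3]=89
7. P0: store L3 := 1  bus=[BusRdX,Flush]  L3: P0=M P1=I P2=I P3=I  mem[L3]=90
8. P0: load  L1  bus=[BusRd]  L1: P0=S P1=I P2=I P3=I  mem[L1]=40
9. P0: load  L3  bus=[-]  L3: P0=M P1=I P2=I P3=I  mem[L3]=90
10. P0: store L2 := 76  bus=[BusRdX]  L2: P0=M P1=I P2=I P3=I  mem[L2]=82
11. P2: store L4 := 85  bus=[BusRdX]  L4: P0=I P1=I P2=M P3=I  mem[L4]=0
12. P0: store L3 := 23  bus=[-]  L3: P0=M P1=I P2=I P3=I  mem[L3]=90
13. P0: store L1 := 67  bus=[BusRdX]  L1: P0=M P1=I P2=I P3=I  mem[L1]=40
14. P0: load  L0  bus=[-]  L0: P0=M P1=I P2=I P3=I  mem[L0]=70
15. P1: store L4 := 84  bus=[BusRdX,Flush]  L4: P0=I P1=M P2=I P3=I  mem[L4]=85
16. P0: store L4 := 50  bus=[BusRdX,Flush]  L4: P0=M P1=I P2=I P3=I  mem[L4]=84
17. P2: load  L3  bus=[BusRd,Flush]  L3: P0=S P1=I P2=S P3=I  mem[L3]=23
18. P0: load  L4  bus=[-]  L4: P0=M P1=I P2=I P3=I  mem[L4]=84
19. P2: load  L4  bus=[BusRd,Flush]  L4: P0=S P1=I P2=S P3=I  mem[L4]=50
20. P0: store L0 := 20  bus=[-]  L0: P0=M P1=I P2=I P3=I  mem[L0]=70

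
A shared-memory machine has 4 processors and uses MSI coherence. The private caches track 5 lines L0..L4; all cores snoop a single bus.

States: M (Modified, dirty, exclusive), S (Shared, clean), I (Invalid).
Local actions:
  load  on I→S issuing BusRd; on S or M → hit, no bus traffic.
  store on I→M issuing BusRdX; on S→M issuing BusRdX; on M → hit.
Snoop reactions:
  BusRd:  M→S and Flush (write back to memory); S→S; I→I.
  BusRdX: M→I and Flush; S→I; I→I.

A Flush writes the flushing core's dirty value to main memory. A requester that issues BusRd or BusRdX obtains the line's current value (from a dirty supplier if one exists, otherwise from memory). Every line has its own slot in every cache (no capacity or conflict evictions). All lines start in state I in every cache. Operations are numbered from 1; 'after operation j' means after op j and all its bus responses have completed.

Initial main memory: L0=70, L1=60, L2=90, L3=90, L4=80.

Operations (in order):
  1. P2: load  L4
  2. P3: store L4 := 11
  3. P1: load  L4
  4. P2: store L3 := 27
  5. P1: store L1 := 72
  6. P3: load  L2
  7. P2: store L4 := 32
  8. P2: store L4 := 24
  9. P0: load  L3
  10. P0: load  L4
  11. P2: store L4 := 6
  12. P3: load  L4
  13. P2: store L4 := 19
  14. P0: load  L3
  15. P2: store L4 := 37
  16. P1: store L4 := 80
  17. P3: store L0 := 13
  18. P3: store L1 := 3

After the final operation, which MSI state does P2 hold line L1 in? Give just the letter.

state = I

[1] P2: load  L4 | P0:I, P1:I, P2:S(80), P3:I | bus: BusRd
[2] P3: store L4 := 11 | P0:I, P1:I, P2:I, P3:M(11) | bus: BusRdX
[3] P1: load  L4 | P0:I, P1:S(11), P2:I, P3:S(11) | bus: BusRd,Flush
[4] P2: store L3 := 27 | P0:I, P1:I, P2:M(27), P3:I | bus: BusRdX
[5] P1: store L1 := 72 | P0:I, P1:M(72), P2:I, P3:I | bus: BusRdX
[6] P3: load  L2 | P0:I, P1:I, P2:I, P3:S(90) | bus: BusRd
[7] P2: store L4 := 32 | P0:I, P1:I, P2:M(32), P3:I | bus: BusRdX
[8] P2: store L4 := 24 | P0:I, P1:I, P2:M(24), P3:I | bus: none
[9] P0: load  L3 | P0:S(27), P1:I, P2:S(27), P3:I | bus: BusRd,Flush
[10] P0: load  L4 | P0:S(24), P1:I, P2:S(24), P3:I | bus: BusRd,Flush
[11] P2: store L4 := 6 | P0:I, P1:I, P2:M(6), P3:I | bus: BusRdX
[12] P3: load  L4 | P0:I, P1:I, P2:S(6), P3:S(6) | bus: BusRd,Flush
[13] P2: store L4 := 19 | P0:I, P1:I, P2:M(19), P3:I | bus: BusRdX
[14] P0: load  L3 | P0:S(27), P1:I, P2:S(27), P3:I | bus: none
[15] P2: store L4 := 37 | P0:I, P1:I, P2:M(37), P3:I | bus: none
[16] P1: store L4 := 80 | P0:I, P1:M(80), P2:I, P3:I | bus: BusRdX,Flush
[17] P3: store L0 := 13 | P0:I, P1:I, P2:I, P3:M(13) | bus: BusRdX
[18] P3: store L1 := 3 | P0:I, P1:I, P2:I, P3:M(3) | bus: BusRdX,Flush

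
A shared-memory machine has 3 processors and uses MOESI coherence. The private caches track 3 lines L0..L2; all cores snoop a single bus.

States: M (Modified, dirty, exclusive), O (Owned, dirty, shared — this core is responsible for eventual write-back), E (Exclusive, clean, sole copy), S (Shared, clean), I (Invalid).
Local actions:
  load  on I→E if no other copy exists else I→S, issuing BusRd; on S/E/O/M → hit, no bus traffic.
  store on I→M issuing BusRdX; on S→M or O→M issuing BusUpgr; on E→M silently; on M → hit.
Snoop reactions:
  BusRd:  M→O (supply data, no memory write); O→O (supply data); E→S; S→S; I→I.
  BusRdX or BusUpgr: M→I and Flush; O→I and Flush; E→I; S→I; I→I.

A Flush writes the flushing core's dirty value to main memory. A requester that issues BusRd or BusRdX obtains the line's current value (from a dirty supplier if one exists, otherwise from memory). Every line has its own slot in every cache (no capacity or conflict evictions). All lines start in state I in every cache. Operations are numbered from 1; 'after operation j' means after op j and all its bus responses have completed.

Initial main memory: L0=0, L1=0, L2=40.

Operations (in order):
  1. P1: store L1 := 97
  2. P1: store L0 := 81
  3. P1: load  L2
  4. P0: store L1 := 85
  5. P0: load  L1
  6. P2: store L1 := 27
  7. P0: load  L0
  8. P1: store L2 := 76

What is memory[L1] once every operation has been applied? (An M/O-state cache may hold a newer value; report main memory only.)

step 1: P1: store L1 := 97  ⟶  IMI  (L1)  txn=BusRdX  M[L1]=0
step 2: P1: store L0 := 81  ⟶  IMI  (L0)  txn=BusRdX  M[L0]=0
step 3: P1: load  L2  ⟶  IEI  (L2)  txn=BusRd  M[L2]=40
step 4: P0: store L1 := 85  ⟶  MII  (L1)  txn=BusRdX+Flush  M[L1]=97
step 5: P0: load  L1  ⟶  MII  (L1)  txn=∅  M[L1]=97
step 6: P2: store L1 := 27  ⟶  IIM  (L1)  txn=BusRdX+Flush  M[L1]=85
step 7: P0: load  L0  ⟶  SOI  (L0)  txn=BusRd  M[L0]=0
step 8: P1: store L2 := 76  ⟶  IMI  (L2)  txn=∅  M[L2]=40

memory[L1] = 85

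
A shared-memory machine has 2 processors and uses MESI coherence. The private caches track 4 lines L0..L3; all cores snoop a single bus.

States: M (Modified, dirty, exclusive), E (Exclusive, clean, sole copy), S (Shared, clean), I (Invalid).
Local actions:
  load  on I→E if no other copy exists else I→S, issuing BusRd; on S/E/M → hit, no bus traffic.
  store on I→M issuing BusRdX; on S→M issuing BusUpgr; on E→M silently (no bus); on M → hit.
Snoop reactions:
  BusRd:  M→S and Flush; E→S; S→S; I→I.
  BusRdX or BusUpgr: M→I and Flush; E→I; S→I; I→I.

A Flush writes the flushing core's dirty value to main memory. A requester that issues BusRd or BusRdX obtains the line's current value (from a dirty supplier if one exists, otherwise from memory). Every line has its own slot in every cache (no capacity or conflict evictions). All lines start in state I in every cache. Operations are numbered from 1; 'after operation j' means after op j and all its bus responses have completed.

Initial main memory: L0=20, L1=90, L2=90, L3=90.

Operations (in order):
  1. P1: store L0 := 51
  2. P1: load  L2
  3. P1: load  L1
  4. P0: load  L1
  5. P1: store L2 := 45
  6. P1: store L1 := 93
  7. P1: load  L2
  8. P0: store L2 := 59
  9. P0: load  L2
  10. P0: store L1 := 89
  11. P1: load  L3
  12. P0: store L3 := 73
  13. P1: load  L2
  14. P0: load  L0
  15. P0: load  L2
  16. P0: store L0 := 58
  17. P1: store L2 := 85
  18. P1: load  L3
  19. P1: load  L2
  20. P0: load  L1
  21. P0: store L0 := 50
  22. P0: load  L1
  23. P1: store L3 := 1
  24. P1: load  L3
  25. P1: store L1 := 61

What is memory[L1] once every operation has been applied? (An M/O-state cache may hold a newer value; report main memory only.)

memory[L1] = 89

step 1: P1: store L0 := 51  ⟶  IM  (L0)  txn=BusRdX  M[L0]=20
step 2: P1: load  L2  ⟶  IE  (L2)  txn=BusRd  M[L2]=90
step 3: P1: load  L1  ⟶  IE  (L1)  txn=BusRd  M[L1]=90
step 4: P0: load  L1  ⟶  SS  (L1)  txn=BusRd  M[L1]=90
step 5: P1: store L2 := 45  ⟶  IM  (L2)  txn=∅  M[L2]=90
step 6: P1: store L1 := 93  ⟶  IM  (L1)  txn=BusUpgr  M[L1]=90
step 7: P1: load  L2  ⟶  IM  (L2)  txn=∅  M[L2]=90
step 8: P0: store L2 := 59  ⟶  MI  (L2)  txn=BusRdX+Flush  M[L2]=45
step 9: P0: load  L2  ⟶  MI  (L2)  txn=∅  M[L2]=45
step 10: P0: store L1 := 89  ⟶  MI  (L1)  txn=BusRdX+Flush  M[L1]=93
step 11: P1: load  L3  ⟶  IE  (L3)  txn=BusRd  M[L3]=90
step 12: P0: store L3 := 73  ⟶  MI  (L3)  txn=BusRdX  M[L3]=90
step 13: P1: load  L2  ⟶  SS  (L2)  txn=BusRd+Flush  M[L2]=59
step 14: P0: load  L0  ⟶  SS  (L0)  txn=BusRd+Flush  M[L0]=51
step 15: P0: load  L2  ⟶  SS  (L2)  txn=∅  M[L2]=59
step 16: P0: store L0 := 58  ⟶  MI  (L0)  txn=BusUpgr  M[L0]=51
step 17: P1: store L2 := 85  ⟶  IM  (L2)  txn=BusUpgr  M[L2]=59
step 18: P1: load  L3  ⟶  SS  (L3)  txn=BusRd+Flush  M[L3]=73
step 19: P1: load  L2  ⟶  IM  (L2)  txn=∅  M[L2]=59
step 20: P0: load  L1  ⟶  MI  (L1)  txn=∅  M[L1]=93
step 21: P0: store L0 := 50  ⟶  MI  (L0)  txn=∅  M[L0]=51
step 22: P0: load  L1  ⟶  MI  (L1)  txn=∅  M[L1]=93
step 23: P1: store L3 := 1  ⟶  IM  (L3)  txn=BusUpgr  M[L3]=73
step 24: P1: load  L3  ⟶  IM  (L3)  txn=∅  M[L3]=73
step 25: P1: store L1 := 61  ⟶  IM  (L1)  txn=BusRdX+Flush  M[L1]=89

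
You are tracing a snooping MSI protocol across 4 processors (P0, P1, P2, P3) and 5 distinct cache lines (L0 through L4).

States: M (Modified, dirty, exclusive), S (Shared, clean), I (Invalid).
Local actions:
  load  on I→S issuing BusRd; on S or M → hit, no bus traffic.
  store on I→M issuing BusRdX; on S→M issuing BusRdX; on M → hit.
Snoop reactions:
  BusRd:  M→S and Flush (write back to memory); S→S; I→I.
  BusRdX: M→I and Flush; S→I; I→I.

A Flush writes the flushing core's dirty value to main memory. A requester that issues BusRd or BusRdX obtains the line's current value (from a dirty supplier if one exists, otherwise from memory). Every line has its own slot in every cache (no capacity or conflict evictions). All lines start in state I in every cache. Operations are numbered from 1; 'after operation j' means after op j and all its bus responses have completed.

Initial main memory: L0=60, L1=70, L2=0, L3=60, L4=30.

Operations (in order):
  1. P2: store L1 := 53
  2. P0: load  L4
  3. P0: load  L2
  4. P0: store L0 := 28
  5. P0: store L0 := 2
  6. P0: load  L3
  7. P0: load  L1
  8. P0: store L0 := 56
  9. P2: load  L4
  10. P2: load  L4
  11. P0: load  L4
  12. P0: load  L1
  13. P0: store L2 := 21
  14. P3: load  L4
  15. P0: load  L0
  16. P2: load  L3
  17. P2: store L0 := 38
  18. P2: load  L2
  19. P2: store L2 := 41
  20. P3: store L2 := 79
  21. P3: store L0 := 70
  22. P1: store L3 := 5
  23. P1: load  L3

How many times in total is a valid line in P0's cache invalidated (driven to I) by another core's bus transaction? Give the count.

invalidations = 3

  op1 P2: store L1 := 53 → I/I/M/I on L1; bus BusRdX; mem=70
  op2 P0: load  L4 → S/I/I/I on L4; bus BusRd; mem=30
  op3 P0: load  L2 → S/I/I/I on L2; bus BusRd; mem=0
  op4 P0: store L0 := 28 → M/I/I/I on L0; bus BusRdX; mem=60
  op5 P0: store L0 := 2 → M/I/I/I on L0; bus (none); mem=60
  op6 P0: load  L3 → S/I/I/I on L3; bus BusRd; mem=60
  op7 P0: load  L1 → S/I/S/I on L1; bus BusRd Flush; mem=53
  op8 P0: store L0 := 56 → M/I/I/I on L0; bus (none); mem=60
  op9 P2: load  L4 → S/I/S/I on L4; bus BusRd; mem=30
  op10 P2: load  L4 → S/I/S/I on L4; bus (none); mem=30
  op11 P0: load  L4 → S/I/S/I on L4; bus (none); mem=30
  op12 P0: load  L1 → S/I/S/I on L1; bus (none); mem=53
  op13 P0: store L2 := 21 → M/I/I/I on L2; bus BusRdX; mem=0
  op14 P3: load  L4 → S/I/S/S on L4; bus BusRd; mem=30
  op15 P0: load  L0 → M/I/I/I on L0; bus (none); mem=60
  op16 P2: load  L3 → S/I/S/I on L3; bus BusRd; mem=60
  op17 P2: store L0 := 38 → I/I/M/I on L0; bus BusRdX Flush; mem=56
  op18 P2: load  L2 → S/I/S/I on L2; bus BusRd Flush; mem=21
  op19 P2: store L2 := 41 → I/I/M/I on L2; bus BusRdX; mem=21
  op20 P3: store L2 := 79 → I/I/I/M on L2; bus BusRdX Flush; mem=41
  op21 P3: store L0 := 70 → I/I/I/M on L0; bus BusRdX Flush; mem=38
  op22 P1: store L3 := 5 → I/M/I/I on L3; bus BusRdX; mem=60
  op23 P1: load  L3 → I/M/I/I on L3; bus (none); mem=60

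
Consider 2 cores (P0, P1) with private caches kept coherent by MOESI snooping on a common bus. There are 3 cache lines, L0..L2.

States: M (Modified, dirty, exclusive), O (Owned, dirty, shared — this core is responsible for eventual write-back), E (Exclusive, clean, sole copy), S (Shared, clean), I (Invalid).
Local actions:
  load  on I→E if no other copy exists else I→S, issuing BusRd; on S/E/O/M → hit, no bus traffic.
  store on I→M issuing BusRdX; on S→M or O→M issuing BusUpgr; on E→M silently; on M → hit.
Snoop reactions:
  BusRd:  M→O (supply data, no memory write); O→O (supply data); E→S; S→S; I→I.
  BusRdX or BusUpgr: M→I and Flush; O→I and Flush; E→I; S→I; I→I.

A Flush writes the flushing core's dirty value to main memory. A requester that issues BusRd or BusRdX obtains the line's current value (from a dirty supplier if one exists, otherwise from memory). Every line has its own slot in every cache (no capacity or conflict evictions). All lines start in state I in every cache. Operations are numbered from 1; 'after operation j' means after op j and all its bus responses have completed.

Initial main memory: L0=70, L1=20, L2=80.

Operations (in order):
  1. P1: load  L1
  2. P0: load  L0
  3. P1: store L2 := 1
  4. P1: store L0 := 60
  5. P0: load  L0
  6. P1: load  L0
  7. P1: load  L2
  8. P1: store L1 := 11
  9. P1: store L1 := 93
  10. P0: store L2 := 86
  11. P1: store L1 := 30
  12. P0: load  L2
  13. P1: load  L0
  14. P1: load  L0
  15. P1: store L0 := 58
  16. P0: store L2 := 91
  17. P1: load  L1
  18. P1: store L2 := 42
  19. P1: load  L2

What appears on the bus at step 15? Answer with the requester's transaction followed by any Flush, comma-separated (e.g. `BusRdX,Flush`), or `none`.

bus = BusUpgr

  op1 P1: load  L1 → I/E on L1; bus BusRd; mem=20
  op2 P0: load  L0 → E/I on L0; bus BusRd; mem=70
  op3 P1: store L2 := 1 → I/M on L2; bus BusRdX; mem=80
  op4 P1: store L0 := 60 → I/M on L0; bus BusRdX; mem=70
  op5 P0: load  L0 → S/O on L0; bus BusRd; mem=70
  op6 P1: load  L0 → S/O on L0; bus (none); mem=70
  op7 P1: load  L2 → I/M on L2; bus (none); mem=80
  op8 P1: store L1 := 11 → I/M on L1; bus (none); mem=20
  op9 P1: store L1 := 93 → I/M on L1; bus (none); mem=20
  op10 P0: store L2 := 86 → M/I on L2; bus BusRdX Flush; mem=1
  op11 P1: store L1 := 30 → I/M on L1; bus (none); mem=20
  op12 P0: load  L2 → M/I on L2; bus (none); mem=1
  op13 P1: load  L0 → S/O on L0; bus (none); mem=70
  op14 P1: load  L0 → S/O on L0; bus (none); mem=70
  op15 P1: store L0 := 58 → I/M on L0; bus BusUpgr; mem=70
  op16 P0: store L2 := 91 → M/I on L2; bus (none); mem=1
  op17 P1: load  L1 → I/M on L1; bus (none); mem=20
  op18 P1: store L2 := 42 → I/M on L2; bus BusRdX Flush; mem=91
  op19 P1: load  L2 → I/M on L2; bus (none); mem=91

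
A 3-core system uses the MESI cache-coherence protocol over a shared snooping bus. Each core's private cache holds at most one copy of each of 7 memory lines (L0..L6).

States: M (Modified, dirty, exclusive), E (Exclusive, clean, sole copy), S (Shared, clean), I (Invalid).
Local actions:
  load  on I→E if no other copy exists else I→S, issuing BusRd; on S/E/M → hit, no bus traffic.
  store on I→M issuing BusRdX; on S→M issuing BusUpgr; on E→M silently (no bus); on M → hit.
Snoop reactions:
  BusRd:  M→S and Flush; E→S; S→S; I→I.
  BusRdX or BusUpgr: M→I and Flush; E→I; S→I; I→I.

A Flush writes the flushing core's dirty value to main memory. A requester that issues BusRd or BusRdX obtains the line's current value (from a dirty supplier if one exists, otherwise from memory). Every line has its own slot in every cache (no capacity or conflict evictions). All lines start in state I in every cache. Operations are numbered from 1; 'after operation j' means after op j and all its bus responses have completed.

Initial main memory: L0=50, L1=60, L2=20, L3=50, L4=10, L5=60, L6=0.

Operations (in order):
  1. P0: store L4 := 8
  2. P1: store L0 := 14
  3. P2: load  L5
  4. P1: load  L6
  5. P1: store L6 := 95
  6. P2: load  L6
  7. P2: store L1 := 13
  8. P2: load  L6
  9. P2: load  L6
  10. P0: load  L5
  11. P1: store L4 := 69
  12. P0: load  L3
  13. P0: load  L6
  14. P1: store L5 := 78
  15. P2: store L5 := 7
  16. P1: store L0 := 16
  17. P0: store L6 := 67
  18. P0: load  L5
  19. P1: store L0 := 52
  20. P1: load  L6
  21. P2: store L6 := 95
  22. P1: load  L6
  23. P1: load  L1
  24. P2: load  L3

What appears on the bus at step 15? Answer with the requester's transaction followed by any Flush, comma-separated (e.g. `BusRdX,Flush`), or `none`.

bus = BusRdX,Flush

1. P0: store L4 := 8  bus=[BusRdX]  L4: P0=M P1=I P2=I  mem[L4]=10
2. P1: store L0 := 14  bus=[BusRdX]  L0: P0=I P1=M P2=I  mem[L0]=50
3. P2: load  L5  bus=[BusRd]  L5: P0=I P1=I P2=E  mem[L5]=60
4. P1: load  L6  bus=[BusRd]  L6: P0=I P1=E P2=I  mem[L6]=0
5. P1: store L6 := 95  bus=[-]  L6: P0=I P1=M P2=I  mem[L6]=0
6. P2: load  L6  bus=[BusRd,Flush]  L6: P0=I P1=S P2=S  mem[L6]=95
7. P2: store L1 := 13  bus=[BusRdX]  L1: P0=I P1=I P2=M  mem[L1]=60
8. P2: load  L6  bus=[-]  L6: P0=I P1=S P2=S  mem[L6]=95
9. P2: load  L6  bus=[-]  L6: P0=I P1=S P2=S  mem[L6]=95
10. P0: load  L5  bus=[BusRd]  L5: P0=S P1=I P2=S  mem[L5]=60
11. P1: store L4 := 69  bus=[BusRdX,Flush]  L4: P0=I P1=M P2=I  mem[L4]=8
12. P0: load  L3  bus=[BusRd]  L3: P0=E P1=I P2=I  mem[L3]=50
13. P0: load  L6  bus=[BusRd]  L6: P0=S P1=S P2=S  mem[L6]=95
14. P1: store L5 := 78  bus=[BusRdX]  L5: P0=I P1=M P2=I  mem[L5]=60
15. P2: store L5 := 7  bus=[BusRdX,Flush]  L5: P0=I P1=I P2=M  mem[L5]=78
16. P1: store L0 := 16  bus=[-]  L0: P0=I P1=M P2=I  mem[L0]=50
17. P0: store L6 := 67  bus=[BusUpgr]  L6: P0=M P1=I P2=I  mem[L6]=95
18. P0: load  L5  bus=[BusRd,Flush]  L5: P0=S P1=I P2=S  mem[L5]=7
19. P1: store L0 := 52  bus=[-]  L0: P0=I P1=M P2=I  mem[L0]=50
20. P1: load  L6  bus=[BusRd,Flush]  L6: P0=S P1=S P2=I  mem[L6]=67
21. P2: store L6 := 95  bus=[BusRdX]  L6: P0=I P1=I P2=M  mem[L6]=67
22. P1: load  L6  bus=[BusRd,Flush]  L6: P0=I P1=S P2=S  mem[L6]=95
23. P1: load  L1  bus=[BusRd,Flush]  L1: P0=I P1=S P2=S  mem[L1]=13
24. P2: load  L3  bus=[BusRd]  L3: P0=S P1=I P2=S  mem[L3]=50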